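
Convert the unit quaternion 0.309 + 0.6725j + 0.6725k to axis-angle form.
axis = (0, √2/2, √2/2), θ = 144°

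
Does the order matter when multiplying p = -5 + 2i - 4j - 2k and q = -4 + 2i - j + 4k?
Yes: pq = 20 - 36i + 9j - 6k ≠ 20 + 33j - 18k = qp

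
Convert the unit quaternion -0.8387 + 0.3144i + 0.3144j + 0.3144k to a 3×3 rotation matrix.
[[0.6046, 0.7251, -0.3297], [-0.3297, 0.6046, 0.7251], [0.7251, -0.3297, 0.6046]]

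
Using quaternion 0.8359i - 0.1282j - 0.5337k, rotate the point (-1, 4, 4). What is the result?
(-4.824, -3.107, -0.282)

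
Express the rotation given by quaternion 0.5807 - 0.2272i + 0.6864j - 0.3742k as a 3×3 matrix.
[[-0.2223, 0.1227, 0.9672], [-0.7465, 0.6167, -0.2498], [-0.6271, -0.7776, -0.0455]]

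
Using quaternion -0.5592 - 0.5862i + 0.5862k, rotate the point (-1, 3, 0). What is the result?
(1.654, -0.468, 2.654)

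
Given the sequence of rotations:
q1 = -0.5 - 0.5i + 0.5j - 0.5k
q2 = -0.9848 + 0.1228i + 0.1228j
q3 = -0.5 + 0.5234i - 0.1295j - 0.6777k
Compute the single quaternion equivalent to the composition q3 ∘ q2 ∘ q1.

q2 · q1 = 0.4924 + 0.3696i - 0.4924j + 0.6152k
q3 · q2 · q1 = -0.0865 - 0.3404i - 0.39j - 0.8512k
-0.0865 - 0.3404i - 0.39j - 0.8512k


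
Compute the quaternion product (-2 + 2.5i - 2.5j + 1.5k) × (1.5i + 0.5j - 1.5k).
-0.25 + 5j + 8k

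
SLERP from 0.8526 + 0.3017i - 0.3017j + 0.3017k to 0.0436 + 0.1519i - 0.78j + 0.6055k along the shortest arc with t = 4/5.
0.242 + 0.2027i - 0.7416j + 0.5919k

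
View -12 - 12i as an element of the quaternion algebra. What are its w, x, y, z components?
-12 - 12i + 0j + 0k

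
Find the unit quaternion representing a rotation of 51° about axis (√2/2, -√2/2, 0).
0.9026 + 0.3044i - 0.3044j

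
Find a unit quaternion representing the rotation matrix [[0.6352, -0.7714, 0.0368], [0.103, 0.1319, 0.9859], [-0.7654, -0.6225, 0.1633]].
0.6947 - 0.5788i + 0.2887j + 0.3147k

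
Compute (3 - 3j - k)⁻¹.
0.1579 + 0.1579j + 0.0526k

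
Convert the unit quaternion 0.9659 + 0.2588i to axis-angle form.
axis = (1, 0, 0), θ = π/6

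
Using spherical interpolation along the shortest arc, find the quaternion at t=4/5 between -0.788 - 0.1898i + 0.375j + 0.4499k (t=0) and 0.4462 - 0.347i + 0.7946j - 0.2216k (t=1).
-0.6465 + 0.2672i - 0.6295j + 0.3383k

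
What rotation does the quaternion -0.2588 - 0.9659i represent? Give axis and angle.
axis = (-1, 0, 0), θ = 7π/6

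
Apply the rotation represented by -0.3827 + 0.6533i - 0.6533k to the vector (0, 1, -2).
(1.207, -1.707, -0.793)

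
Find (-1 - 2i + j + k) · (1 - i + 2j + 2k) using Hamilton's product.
-7 - i + 2j - 4k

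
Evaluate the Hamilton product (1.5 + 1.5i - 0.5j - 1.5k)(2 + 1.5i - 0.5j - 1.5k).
-1.75 + 5.25i - 1.75j - 5.25k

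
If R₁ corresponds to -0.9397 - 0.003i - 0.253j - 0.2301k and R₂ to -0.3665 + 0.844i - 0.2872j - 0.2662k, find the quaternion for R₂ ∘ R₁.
0.213 - 0.7933i + 0.5576j + 0.1201k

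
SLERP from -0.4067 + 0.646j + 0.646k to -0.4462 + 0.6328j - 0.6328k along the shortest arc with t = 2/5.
-0.5452 + 0.8253j + 0.1468k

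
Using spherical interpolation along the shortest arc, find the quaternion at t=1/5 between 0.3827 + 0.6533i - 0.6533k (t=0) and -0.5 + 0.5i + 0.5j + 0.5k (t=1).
0.4866 + 0.4553i - 0.1386j - 0.7326k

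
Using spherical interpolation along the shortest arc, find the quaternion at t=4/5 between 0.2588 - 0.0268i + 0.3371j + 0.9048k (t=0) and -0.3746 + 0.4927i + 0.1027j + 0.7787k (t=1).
-0.256 + 0.4082i + 0.1632j + 0.861k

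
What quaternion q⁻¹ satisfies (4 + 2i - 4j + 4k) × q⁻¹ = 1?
0.0769 - 0.0385i + 0.0769j - 0.0769k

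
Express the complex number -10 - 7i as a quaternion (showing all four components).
-10 - 7i + 0j + 0k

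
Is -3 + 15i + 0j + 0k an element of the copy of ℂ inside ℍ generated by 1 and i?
Yes. The quaternion -3 + 15i has j- and k-coefficients y = z = 0, so it lies in the complex subalgebra spanned by 1 and i.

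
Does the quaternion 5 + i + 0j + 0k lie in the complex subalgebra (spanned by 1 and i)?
Yes. The quaternion 5 + i has j- and k-coefficients y = z = 0, so it lies in the complex subalgebra spanned by 1 and i.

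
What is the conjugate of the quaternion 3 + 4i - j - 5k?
3 - 4i + j + 5k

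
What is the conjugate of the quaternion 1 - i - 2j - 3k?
1 + i + 2j + 3k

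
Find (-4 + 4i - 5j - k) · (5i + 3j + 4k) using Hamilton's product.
-1 - 37i - 33j + 21k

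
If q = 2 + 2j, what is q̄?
2 - 2j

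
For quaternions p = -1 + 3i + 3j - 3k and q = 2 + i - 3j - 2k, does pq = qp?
No: pq = -2 - 10i + 12j - 16k ≠ -2 + 20i + 6j + 8k = qp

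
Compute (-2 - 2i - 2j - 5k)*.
-2 + 2i + 2j + 5k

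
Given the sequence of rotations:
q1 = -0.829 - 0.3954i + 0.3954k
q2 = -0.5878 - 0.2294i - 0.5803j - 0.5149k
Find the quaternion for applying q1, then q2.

q2 · q1 = 0.6002 + 0.1931i + 0.7754j - 0.035k
0.6002 + 0.1931i + 0.7754j - 0.035k


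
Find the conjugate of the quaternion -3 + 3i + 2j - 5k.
-3 - 3i - 2j + 5k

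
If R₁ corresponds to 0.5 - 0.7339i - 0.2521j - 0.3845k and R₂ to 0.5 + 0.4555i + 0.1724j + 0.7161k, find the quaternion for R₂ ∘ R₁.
0.9031 - 0.025i - 0.3903j + 0.1775k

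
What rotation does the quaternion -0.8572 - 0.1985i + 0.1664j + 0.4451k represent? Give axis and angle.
axis = (-0.3855, 0.3231, 0.8643), θ = 298°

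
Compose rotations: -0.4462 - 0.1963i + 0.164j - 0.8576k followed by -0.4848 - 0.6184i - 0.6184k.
-0.4354 + 0.4725i - 0.4885j + 0.5903k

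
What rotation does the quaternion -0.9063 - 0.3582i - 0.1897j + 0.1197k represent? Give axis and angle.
axis = (-0.8475, -0.4488, 0.2832), θ = 310°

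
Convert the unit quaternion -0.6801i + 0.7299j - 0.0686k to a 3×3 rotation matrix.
[[-0.0749, -0.9928, 0.0933], [-0.9928, 0.0655, -0.1001], [0.0933, -0.1001, -0.9906]]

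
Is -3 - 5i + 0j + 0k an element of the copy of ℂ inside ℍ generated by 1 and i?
Yes. The quaternion -3 - 5i has j- and k-coefficients y = z = 0, so it lies in the complex subalgebra spanned by 1 and i.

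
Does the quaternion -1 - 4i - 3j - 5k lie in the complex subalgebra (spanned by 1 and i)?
No. The quaternion -1 - 4i - 3j - 5k has j-coefficient y = -3 and k-coefficient z = -5, not both zero, so it does not lie in the complex subalgebra spanned by 1 and i.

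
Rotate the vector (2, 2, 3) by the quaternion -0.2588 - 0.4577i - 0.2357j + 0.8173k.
(-1.495, -3.791, -0.627)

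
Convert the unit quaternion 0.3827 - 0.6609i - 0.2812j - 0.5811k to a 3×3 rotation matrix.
[[0.1665, 0.8165, 0.5529], [-0.0731, -0.5489, 0.8327], [0.9833, -0.179, -0.0317]]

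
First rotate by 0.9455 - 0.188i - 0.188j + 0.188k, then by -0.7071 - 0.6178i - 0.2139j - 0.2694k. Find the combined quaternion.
-0.7743 - 0.5421i + 0.0975j - 0.3117k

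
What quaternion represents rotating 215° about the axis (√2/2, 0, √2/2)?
-0.3007 + 0.6744i + 0.6744k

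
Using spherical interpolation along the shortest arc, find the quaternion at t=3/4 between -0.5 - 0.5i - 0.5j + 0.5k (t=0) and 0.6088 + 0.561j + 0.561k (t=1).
-0.6812 - 0.1628i - 0.6405j - 0.3149k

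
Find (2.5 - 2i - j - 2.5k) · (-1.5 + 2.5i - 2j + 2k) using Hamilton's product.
4.25 + 2.25i - 5.75j + 15.25k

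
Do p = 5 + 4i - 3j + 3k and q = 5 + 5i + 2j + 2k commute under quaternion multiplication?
No: pq = 5 + 33i + 2j + 48k ≠ 5 + 57i - 12j + 2k = qp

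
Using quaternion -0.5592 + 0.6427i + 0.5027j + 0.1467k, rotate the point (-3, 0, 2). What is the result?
(-2.102, 0.286, -2.915)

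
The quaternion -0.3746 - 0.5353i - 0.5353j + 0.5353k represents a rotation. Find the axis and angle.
axis = (-√3/3, -√3/3, √3/3), θ = 224°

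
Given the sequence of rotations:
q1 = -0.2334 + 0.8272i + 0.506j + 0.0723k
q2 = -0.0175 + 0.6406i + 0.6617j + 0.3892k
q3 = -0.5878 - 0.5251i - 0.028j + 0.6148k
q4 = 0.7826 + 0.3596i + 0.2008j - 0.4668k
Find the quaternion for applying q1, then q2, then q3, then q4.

q2 · q1 = -0.8888 - 0.3131i + 0.1123j - 0.3153k
q3 · q2 · q1 = 0.555 + 0.5905i - 0.3992j - 0.4288k
q4 · q3 · q2 · q1 = 0.102 + 0.3893i - 0.3224j - 0.8568k
0.102 + 0.3893i - 0.3224j - 0.8568k


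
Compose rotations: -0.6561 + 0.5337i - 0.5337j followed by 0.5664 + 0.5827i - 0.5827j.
-0.9936 - 0.08i + 0.08j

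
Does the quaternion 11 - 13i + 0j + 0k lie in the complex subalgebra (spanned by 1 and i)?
Yes. The quaternion 11 - 13i has j- and k-coefficients y = z = 0, so it lies in the complex subalgebra spanned by 1 and i.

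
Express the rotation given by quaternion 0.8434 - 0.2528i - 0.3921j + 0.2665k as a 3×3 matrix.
[[0.5505, -0.2513, -0.7961], [0.6478, 0.7301, 0.2174], [0.5267, -0.6354, 0.5647]]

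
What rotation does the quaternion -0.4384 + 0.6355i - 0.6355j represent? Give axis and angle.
axis = (√2/2, -√2/2, 0), θ = 232°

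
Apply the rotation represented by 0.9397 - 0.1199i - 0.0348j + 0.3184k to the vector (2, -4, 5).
(3.241, -0.845, 5.812)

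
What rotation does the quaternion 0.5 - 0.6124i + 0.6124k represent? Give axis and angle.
axis = (-√2/2, 0, √2/2), θ = 2π/3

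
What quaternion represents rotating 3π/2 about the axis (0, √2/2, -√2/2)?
-0.7071 + 0.5j - 0.5k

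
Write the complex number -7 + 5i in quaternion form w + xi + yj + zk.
-7 + 5i + 0j + 0k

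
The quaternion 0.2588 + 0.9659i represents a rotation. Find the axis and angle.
axis = (1, 0, 0), θ = 5π/6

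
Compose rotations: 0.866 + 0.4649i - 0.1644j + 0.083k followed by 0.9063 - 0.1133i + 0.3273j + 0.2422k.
0.8712 + 0.3902i + 0.2564j + 0.1514k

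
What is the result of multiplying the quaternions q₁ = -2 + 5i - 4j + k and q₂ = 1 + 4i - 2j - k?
-29 + 3i + 9j + 9k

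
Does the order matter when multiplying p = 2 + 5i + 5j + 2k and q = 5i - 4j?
Yes: pq = -5 + 18i + 2j - 45k ≠ -5 + 2i - 18j + 45k = qp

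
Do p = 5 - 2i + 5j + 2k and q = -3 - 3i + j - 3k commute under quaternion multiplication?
No: pq = -20 - 26i - 22j - 8k ≠ -20 + 8i + 2j - 34k = qp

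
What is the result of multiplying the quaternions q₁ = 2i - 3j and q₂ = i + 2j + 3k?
4 - 9i - 6j + 7k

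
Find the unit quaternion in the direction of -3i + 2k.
-0.8321i + 0.5547k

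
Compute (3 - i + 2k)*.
3 + i - 2k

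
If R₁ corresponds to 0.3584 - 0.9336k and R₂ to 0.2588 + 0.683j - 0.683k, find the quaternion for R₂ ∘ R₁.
-0.5449 - 0.6376i + 0.2448j - 0.4864k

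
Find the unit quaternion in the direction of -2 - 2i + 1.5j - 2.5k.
-0.4924 - 0.4924i + 0.3693j - 0.6155k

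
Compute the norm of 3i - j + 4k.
√26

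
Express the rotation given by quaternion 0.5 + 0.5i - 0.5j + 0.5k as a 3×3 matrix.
[[0, -1, 0], [0, 0, -1], [1, 0, 0]]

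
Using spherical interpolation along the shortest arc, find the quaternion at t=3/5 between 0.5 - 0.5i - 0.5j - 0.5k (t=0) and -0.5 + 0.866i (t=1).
0.5432 - 0.7797i - 0.2202j - 0.2202k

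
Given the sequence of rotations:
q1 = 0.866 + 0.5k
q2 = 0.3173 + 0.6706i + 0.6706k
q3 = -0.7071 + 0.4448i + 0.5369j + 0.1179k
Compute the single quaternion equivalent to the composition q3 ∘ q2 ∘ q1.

q2 · q1 = -0.0605 + 0.5807i - 0.3353j + 0.7394k
q3 · q2 · q1 = -0.1227 - 0.001i - 0.0558j - 0.9909k
-0.1227 - 0.001i - 0.0558j - 0.9909k


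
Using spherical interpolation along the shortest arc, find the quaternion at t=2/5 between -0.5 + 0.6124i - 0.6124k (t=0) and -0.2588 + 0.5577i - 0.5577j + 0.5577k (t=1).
-0.5259 + 0.7764i - 0.3065j - 0.1634k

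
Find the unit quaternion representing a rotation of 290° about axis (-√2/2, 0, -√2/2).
-0.8192 - 0.4056i - 0.4056k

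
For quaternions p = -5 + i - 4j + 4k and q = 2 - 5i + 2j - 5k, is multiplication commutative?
No: pq = 23 + 39i - 33j + 15k ≠ 23 + 15i - 3j + 51k = qp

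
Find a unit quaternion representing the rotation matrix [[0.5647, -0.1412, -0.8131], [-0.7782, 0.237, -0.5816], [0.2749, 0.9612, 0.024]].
0.6756 + 0.5709i - 0.4026j - 0.2357k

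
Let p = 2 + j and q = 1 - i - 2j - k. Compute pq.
4 - 3i - 3j - k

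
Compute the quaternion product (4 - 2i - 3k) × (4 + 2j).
16 - 2i + 8j - 16k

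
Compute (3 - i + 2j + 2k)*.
3 + i - 2j - 2k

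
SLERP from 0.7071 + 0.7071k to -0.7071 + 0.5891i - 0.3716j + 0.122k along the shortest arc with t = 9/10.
0.7545 - 0.5547i + 0.3499j - 0.0262k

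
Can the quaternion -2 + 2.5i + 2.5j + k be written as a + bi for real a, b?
No. The quaternion -2 + 2.5i + 2.5j + k has j-coefficient y = 2.5 and k-coefficient z = 1, not both zero, so it does not lie in the complex subalgebra spanned by 1 and i.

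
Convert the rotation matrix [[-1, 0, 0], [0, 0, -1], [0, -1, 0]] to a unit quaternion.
-0.7071j + 0.7071k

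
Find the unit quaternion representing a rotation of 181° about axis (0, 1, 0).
-0.0087 + j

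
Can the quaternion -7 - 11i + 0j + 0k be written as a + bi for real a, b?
Yes. The quaternion -7 - 11i has j- and k-coefficients y = z = 0, so it lies in the complex subalgebra spanned by 1 and i.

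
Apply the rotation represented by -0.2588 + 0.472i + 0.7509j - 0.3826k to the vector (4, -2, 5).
(-6.453, 1.453, -1.119)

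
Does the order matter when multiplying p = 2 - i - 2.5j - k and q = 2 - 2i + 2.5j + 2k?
Yes: pq = 10.25 - 8.5i + 4j - 5.5k ≠ 10.25 - 3.5i - 4j + 9.5k = qp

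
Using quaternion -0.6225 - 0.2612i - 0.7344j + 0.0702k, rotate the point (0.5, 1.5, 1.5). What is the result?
(1.979, 0.786, -0.465)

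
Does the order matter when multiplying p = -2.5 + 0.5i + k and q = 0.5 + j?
Yes: pq = -1.25 - 0.75i - 2.5j + k ≠ -1.25 + 1.25i - 2.5j = qp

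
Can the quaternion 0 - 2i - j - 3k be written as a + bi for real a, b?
No. The quaternion -2i - j - 3k has j-coefficient y = -1 and k-coefficient z = -3, not both zero, so it does not lie in the complex subalgebra spanned by 1 and i.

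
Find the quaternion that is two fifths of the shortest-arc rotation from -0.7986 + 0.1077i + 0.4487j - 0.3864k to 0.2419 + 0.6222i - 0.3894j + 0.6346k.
-0.6467 - 0.2152i + 0.4804j - 0.5519k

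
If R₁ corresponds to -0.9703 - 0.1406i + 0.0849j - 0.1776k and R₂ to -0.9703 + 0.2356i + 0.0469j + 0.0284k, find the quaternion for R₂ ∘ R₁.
0.9757 - 0.1029i - 0.09j + 0.1714k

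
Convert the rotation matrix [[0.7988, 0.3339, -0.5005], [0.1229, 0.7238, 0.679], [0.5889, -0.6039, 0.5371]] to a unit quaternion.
0.8746 - 0.3667i - 0.3114j - 0.0603k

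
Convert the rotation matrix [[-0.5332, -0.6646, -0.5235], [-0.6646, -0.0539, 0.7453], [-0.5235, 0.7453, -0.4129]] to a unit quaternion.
-0.4831i + 0.6878j + 0.5418k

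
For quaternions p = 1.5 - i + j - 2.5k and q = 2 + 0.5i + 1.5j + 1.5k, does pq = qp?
No: pq = 5.75 + 4i + 4.5j - 4.75k ≠ 5.75 - 6.5i + 4j - 0.75k = qp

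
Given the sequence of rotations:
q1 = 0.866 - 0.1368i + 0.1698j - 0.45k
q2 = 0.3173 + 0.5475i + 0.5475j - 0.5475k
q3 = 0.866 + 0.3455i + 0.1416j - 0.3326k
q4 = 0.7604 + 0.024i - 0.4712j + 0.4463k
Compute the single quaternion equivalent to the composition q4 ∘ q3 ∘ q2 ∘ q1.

q2 · q1 = 0.0103 + 0.2773i + 0.8493j - 0.4491k
q3 · q2 · q1 = -0.3565 + 0.4626i + 0.7999j - 0.1382k
q4 · q3 · q2 · q1 = 0.1564 + 0.0513i + 0.986j - 0.027k
0.1564 + 0.0513i + 0.986j - 0.027k


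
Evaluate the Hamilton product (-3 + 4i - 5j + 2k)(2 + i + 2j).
i - 14j + 17k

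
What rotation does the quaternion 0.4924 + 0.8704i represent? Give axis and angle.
axis = (1, 0, 0), θ = 121°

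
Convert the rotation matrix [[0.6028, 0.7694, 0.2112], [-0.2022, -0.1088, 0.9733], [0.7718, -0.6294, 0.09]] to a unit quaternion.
0.6293 - 0.6367i - 0.2227j - 0.386k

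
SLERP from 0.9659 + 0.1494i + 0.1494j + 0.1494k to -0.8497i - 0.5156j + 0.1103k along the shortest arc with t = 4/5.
0.2684 + 0.8147i + 0.5107j - 0.0589k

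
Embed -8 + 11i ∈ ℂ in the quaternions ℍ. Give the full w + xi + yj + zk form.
-8 + 11i + 0j + 0k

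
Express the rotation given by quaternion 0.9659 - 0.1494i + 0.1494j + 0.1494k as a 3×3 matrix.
[[0.9107, -0.3333, 0.244], [0.244, 0.9107, 0.3333], [-0.3333, -0.244, 0.9107]]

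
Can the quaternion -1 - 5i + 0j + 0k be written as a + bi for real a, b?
Yes. The quaternion -1 - 5i has j- and k-coefficients y = z = 0, so it lies in the complex subalgebra spanned by 1 and i.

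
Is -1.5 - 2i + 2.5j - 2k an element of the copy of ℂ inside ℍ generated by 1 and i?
No. The quaternion -1.5 - 2i + 2.5j - 2k has j-coefficient y = 2.5 and k-coefficient z = -2, not both zero, so it does not lie in the complex subalgebra spanned by 1 and i.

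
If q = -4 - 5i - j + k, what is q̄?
-4 + 5i + j - k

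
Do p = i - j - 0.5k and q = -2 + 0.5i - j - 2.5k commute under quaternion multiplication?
No: pq = -2.75 + 4.25j + 0.5k ≠ -2.75 - 4i - 0.25j + 1.5k = qp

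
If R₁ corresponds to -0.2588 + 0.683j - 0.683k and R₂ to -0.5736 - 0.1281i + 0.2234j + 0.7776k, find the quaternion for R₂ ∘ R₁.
0.527 - 0.6505i - 0.5371j + 0.103k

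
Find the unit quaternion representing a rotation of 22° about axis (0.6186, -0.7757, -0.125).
0.9816 + 0.118i - 0.148j - 0.0239k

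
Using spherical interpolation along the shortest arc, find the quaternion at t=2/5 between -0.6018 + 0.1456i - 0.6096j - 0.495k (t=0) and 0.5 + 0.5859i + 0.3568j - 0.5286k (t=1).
-0.7238 - 0.2056i - 0.6526j - 0.0891k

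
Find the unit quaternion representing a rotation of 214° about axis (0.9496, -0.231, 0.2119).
-0.2924 + 0.9081i - 0.2209j + 0.2026k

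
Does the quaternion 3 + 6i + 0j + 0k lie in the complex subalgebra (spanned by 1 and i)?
Yes. The quaternion 3 + 6i has j- and k-coefficients y = z = 0, so it lies in the complex subalgebra spanned by 1 and i.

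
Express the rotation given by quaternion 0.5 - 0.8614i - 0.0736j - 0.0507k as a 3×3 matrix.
[[0.984, 0.1775, 0.0137], [0.0761, -0.4892, 0.8689], [0.1609, -0.8539, -0.4949]]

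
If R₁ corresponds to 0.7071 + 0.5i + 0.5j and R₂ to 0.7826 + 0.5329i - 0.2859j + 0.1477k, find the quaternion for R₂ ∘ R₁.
0.4299 + 0.6943i + 0.263j + 0.5138k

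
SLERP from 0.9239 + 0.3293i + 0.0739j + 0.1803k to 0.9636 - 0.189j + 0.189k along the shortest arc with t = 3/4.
0.9701 + 0.0847i - 0.1247j + 0.19k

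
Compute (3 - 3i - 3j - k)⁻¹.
0.1071 + 0.1071i + 0.1071j + 0.0357k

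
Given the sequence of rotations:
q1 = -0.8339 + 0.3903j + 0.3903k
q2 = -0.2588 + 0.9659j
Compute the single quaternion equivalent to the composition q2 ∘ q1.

q2 · q1 = -0.1612 + 0.377i - 0.9065j - 0.101k
-0.1612 + 0.377i - 0.9065j - 0.101k


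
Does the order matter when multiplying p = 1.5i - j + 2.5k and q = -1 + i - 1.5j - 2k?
Yes: pq = 2 + 4.25i + 6.5j - 3.75k ≠ 2 - 7.25i - 4.5j - 1.25k = qp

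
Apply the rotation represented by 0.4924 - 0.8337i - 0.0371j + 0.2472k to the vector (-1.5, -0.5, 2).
(-2.119, 1.404, 0.197)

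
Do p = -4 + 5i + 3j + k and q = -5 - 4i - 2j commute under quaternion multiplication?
No: pq = 46 - 7i - 11j - 3k ≠ 46 - 11i - 3j - 7k = qp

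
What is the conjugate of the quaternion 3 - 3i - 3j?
3 + 3i + 3j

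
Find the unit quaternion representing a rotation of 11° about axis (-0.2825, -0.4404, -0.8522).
0.9954 - 0.0271i - 0.0422j - 0.0817k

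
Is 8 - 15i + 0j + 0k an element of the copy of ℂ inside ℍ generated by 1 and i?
Yes. The quaternion 8 - 15i has j- and k-coefficients y = z = 0, so it lies in the complex subalgebra spanned by 1 and i.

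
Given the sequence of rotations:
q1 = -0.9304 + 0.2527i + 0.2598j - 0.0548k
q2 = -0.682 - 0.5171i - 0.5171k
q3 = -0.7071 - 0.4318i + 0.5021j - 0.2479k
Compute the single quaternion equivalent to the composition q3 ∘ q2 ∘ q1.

q2 · q1 = 0.7369 + 0.4431i - 0.3362j + 0.3841k
q3 · q2 · q1 = -0.0657 - 0.522i + 0.6637j - 0.5316k
-0.0657 - 0.522i + 0.6637j - 0.5316k


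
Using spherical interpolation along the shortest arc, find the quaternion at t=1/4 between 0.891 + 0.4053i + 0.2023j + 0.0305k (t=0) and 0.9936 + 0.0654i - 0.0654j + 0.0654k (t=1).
0.9347 + 0.3254i + 0.1371j + 0.0401k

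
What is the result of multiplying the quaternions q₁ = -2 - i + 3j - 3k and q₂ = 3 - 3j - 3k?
-6 - 21i + 12j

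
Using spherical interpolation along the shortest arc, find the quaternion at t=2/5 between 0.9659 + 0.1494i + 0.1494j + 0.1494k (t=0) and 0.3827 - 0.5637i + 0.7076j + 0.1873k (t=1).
0.8568 - 0.1692i + 0.4466j + 0.1946k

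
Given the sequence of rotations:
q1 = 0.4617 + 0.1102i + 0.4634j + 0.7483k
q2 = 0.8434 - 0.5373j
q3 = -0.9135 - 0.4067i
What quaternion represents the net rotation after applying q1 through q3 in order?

q2 · q1 = 0.6384 - 0.3091i + 0.1428j + 0.6903k
q3 · q2 · q1 = -0.7089 + 0.0227i + 0.1503j - 0.6887k
-0.7089 + 0.0227i + 0.1503j - 0.6887k


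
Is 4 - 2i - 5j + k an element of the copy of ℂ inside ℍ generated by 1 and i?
No. The quaternion 4 - 2i - 5j + k has j-coefficient y = -5 and k-coefficient z = 1, not both zero, so it does not lie in the complex subalgebra spanned by 1 and i.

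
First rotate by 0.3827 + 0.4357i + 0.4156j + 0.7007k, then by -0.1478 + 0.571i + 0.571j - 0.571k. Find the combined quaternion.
-0.1426 + 0.7915i - 0.4918j - 0.3336k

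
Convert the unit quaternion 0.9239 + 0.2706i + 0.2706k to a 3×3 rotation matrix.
[[0.8536, -0.5, 0.1464], [0.5, 0.7071, -0.5], [0.1464, 0.5, 0.8536]]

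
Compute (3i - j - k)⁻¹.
-0.2727i + 0.0909j + 0.0909k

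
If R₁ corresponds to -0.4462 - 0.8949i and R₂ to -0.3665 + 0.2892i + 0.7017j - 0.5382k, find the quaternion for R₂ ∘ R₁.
0.4223 + 0.1989i + 0.1685j + 0.8681k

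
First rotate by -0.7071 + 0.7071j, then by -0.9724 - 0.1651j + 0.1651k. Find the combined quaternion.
0.8043 - 0.1167i - 0.5708j - 0.1167k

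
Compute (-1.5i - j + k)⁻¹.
0.3529i + 0.2353j - 0.2353k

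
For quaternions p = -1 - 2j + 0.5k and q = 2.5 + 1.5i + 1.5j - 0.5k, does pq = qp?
No: pq = 0.75 - 1.25i - 5.75j + 4.75k ≠ 0.75 - 1.75i - 7.25j - 1.25k = qp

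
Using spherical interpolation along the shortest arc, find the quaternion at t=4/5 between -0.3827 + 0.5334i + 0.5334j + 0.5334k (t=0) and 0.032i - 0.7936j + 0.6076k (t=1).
-0.1126 + 0.1272i + 0.8965j - 0.4092k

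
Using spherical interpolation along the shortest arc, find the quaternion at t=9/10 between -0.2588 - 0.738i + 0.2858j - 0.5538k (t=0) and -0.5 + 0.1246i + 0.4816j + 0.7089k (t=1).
0.4447 - 0.2216i - 0.4233j - 0.7576k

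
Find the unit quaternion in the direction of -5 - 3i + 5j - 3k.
-0.6063 - 0.3638i + 0.6063j - 0.3638k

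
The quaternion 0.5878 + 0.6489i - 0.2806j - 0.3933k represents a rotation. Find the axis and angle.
axis = (0.8021, -0.3468, -0.4862), θ = 108°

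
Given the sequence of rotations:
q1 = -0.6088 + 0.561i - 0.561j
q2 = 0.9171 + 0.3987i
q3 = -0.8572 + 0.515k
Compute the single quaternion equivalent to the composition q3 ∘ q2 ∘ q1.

q2 · q1 = -0.782 + 0.2718i - 0.5145j - 0.2237k
q3 · q2 · q1 = 0.7855 + 0.032i + 0.581j - 0.211k
0.7855 + 0.032i + 0.581j - 0.211k


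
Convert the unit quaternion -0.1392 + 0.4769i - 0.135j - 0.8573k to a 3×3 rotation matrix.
[[-0.5064, -0.3674, -0.7801], [0.1099, -0.9248, 0.3642], [-0.8553, 0.0987, 0.5087]]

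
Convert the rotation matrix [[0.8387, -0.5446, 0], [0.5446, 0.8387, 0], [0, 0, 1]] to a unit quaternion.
0.9588 + 0.284k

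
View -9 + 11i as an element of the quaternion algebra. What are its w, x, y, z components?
-9 + 11i + 0j + 0k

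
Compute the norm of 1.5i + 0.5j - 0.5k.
1.658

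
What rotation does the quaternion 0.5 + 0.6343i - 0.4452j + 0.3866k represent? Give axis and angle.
axis = (0.7324, -0.5141, 0.4464), θ = 2π/3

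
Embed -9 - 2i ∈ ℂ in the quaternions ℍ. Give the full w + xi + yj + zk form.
-9 - 2i + 0j + 0k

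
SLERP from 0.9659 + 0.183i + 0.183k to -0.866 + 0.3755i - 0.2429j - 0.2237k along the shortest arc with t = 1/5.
0.9764 + 0.0699i + 0.0518j + 0.1977k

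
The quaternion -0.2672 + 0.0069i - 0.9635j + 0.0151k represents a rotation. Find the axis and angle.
axis = (0.0072, -0.9999, 0.0157), θ = 211°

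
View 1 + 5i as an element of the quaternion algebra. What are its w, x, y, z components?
1 + 5i + 0j + 0k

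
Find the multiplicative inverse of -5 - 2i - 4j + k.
-0.1087 + 0.0435i + 0.087j - 0.0217k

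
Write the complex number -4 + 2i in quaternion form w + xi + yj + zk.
-4 + 2i + 0j + 0k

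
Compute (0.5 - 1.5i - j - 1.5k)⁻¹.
0.087 + 0.2609i + 0.1739j + 0.2609k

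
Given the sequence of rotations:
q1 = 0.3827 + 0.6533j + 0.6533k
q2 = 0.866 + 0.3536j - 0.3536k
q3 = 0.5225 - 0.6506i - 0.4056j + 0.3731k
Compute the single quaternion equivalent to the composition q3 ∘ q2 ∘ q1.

q2 · q1 = 0.3314 + 0.462i + 0.7011j + 0.4304k
q3 · q2 · q1 = 0.5975 - 0.4104i + 0.6843j + 0.0798k
0.5975 - 0.4104i + 0.6843j + 0.0798k


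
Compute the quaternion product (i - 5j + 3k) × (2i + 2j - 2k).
14 + 4i + 8j + 12k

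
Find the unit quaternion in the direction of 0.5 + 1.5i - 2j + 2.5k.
0.14 + 0.4201i - 0.5601j + 0.7001k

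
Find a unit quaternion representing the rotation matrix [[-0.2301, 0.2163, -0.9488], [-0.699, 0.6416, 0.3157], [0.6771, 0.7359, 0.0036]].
0.5948 + 0.1766i - 0.6834j - 0.3847k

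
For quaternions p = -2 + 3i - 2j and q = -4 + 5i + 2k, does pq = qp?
No: pq = -7 - 26i + 2j + 6k ≠ -7 - 18i + 14j - 14k = qp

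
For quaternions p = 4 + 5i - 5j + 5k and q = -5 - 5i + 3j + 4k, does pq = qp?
No: pq = -80i - 8j - 19k ≠ -10i + 82j + k = qp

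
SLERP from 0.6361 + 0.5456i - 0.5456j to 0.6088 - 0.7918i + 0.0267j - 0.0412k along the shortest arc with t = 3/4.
-0.3174 + 0.9202i - 0.2259j + 0.0374k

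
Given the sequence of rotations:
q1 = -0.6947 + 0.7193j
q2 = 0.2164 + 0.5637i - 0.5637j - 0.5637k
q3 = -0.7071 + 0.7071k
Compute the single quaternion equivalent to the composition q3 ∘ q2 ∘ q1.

q2 · q1 = 0.2551 + 0.0139i + 0.5473j + 0.7971k
q3 · q2 · q1 = -0.744 - 0.3968i - 0.3772j - 0.3832k
-0.744 - 0.3968i - 0.3772j - 0.3832k


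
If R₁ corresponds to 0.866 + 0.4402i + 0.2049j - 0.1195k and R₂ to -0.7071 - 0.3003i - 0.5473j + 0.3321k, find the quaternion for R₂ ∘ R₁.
-0.3283 - 0.574i - 0.5085j + 0.5515k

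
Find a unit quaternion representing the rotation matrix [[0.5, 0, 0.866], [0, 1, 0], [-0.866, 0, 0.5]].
0.866 + 0.5j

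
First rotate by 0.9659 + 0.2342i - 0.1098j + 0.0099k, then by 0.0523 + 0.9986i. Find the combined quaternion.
-0.1834 + 0.9768i - 0.0156j - 0.1091k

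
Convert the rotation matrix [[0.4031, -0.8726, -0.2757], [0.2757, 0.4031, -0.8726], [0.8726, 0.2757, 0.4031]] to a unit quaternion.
0.7432 + 0.3863i - 0.3863j + 0.3863k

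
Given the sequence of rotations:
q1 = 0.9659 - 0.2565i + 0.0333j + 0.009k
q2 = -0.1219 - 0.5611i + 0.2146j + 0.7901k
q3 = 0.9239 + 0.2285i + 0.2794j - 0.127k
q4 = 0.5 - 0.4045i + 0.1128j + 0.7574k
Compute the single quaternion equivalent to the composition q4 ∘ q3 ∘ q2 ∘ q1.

q2 · q1 = -0.2759 - 0.5351i + 0.0056j + 0.7984k
q3 · q2 · q1 = -0.0328 - 0.3336i - 0.1864j + 0.9235k
q4 · q3 · q2 · q1 = -0.8298 + 0.0918i + 0.024j + 0.5499k
-0.8298 + 0.0918i + 0.024j + 0.5499k


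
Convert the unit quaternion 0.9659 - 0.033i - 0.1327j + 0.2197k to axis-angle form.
axis = (-0.1275, -0.5128, 0.849), θ = π/6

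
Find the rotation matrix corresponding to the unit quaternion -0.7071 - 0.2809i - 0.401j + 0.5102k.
[[0.1578, 0.9468, 0.2805], [-0.4962, 0.3216, -0.8064], [-0.8537, -0.0119, 0.5206]]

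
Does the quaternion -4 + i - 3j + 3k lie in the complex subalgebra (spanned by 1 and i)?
No. The quaternion -4 + i - 3j + 3k has j-coefficient y = -3 and k-coefficient z = 3, not both zero, so it does not lie in the complex subalgebra spanned by 1 and i.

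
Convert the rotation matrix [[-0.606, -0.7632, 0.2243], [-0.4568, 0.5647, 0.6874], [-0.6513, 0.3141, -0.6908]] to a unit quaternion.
0.2588 - 0.3606i + 0.8458j + 0.296k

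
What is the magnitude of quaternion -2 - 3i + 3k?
√22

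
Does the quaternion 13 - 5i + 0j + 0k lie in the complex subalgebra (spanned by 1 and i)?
Yes. The quaternion 13 - 5i has j- and k-coefficients y = z = 0, so it lies in the complex subalgebra spanned by 1 and i.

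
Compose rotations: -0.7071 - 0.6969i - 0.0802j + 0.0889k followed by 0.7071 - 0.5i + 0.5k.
-0.8929 - 0.0991i - 0.3607j - 0.2506k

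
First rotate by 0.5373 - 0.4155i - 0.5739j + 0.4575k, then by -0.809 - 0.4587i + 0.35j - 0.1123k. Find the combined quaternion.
-0.373 + 0.1854i + 0.9089j - 0.0218k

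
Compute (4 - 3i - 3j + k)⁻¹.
0.1143 + 0.0857i + 0.0857j - 0.0286k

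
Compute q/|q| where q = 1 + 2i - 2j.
0.3333 + 0.6667i - 0.6667j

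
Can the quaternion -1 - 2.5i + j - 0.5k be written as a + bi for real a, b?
No. The quaternion -1 - 2.5i + j - 0.5k has j-coefficient y = 1 and k-coefficient z = -0.5, not both zero, so it does not lie in the complex subalgebra spanned by 1 and i.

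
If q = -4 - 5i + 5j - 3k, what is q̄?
-4 + 5i - 5j + 3k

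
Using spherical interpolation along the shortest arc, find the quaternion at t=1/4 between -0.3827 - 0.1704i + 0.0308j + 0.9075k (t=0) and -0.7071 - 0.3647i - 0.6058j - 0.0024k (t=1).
-0.5548 - 0.2632i - 0.1704j + 0.7707k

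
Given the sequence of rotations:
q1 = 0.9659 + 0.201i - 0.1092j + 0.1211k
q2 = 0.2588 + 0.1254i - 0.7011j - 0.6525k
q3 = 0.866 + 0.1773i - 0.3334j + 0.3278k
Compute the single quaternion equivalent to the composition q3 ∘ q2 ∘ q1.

q2 · q1 = 0.2272 + 0.017i - 0.8518j - 0.4717k
q3 · q2 · q1 = 0.0644 + 0.4915i - 0.7242j - 0.4794k
0.0644 + 0.4915i - 0.7242j - 0.4794k


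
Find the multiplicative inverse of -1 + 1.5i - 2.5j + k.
-0.0952 - 0.1429i + 0.2381j - 0.0952k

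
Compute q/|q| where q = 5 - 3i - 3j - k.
0.7538 - 0.4523i - 0.4523j - 0.1508k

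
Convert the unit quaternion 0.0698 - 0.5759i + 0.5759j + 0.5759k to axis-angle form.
axis = (-√3/3, √3/3, √3/3), θ = 172°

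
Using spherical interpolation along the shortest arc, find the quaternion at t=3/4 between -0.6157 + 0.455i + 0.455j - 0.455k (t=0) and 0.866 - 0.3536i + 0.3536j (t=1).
-0.884 + 0.421i - 0.1527j - 0.1342k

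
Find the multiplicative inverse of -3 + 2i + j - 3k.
-0.1304 - 0.087i - 0.0435j + 0.1304k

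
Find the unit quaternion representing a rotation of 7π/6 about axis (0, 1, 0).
-0.2588 + 0.9659j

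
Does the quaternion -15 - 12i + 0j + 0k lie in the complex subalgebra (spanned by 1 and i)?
Yes. The quaternion -15 - 12i has j- and k-coefficients y = z = 0, so it lies in the complex subalgebra spanned by 1 and i.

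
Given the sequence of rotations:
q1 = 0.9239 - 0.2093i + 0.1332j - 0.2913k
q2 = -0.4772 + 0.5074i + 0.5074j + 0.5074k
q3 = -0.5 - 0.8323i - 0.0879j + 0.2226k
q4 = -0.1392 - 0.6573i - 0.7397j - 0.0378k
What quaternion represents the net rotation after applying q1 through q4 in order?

q2 · q1 = -0.2545 + 0.3533i + 0.4468j + 0.7816k
q3 · q2 · q1 = 0.2866 - 0.133i + 0.5281j - 0.7883k
q4 · q3 · q2 · q1 = 0.2335 + 0.4332i - 0.7986j - 0.3466k
0.2335 + 0.4332i - 0.7986j - 0.3466k


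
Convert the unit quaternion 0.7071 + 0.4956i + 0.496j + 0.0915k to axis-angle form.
axis = (0.7009, 0.7014, 0.1294), θ = π/2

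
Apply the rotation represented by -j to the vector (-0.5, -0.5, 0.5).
(0.5, -0.5, -0.5)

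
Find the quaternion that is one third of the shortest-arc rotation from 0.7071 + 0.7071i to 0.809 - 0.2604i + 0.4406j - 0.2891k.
0.8748 + 0.4328i + 0.1821j - 0.1195k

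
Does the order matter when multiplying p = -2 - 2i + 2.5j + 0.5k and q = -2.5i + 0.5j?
Yes: pq = -6.25 + 4.75i - 2.25j + 5.25k ≠ -6.25 + 5.25i + 0.25j - 5.25k = qp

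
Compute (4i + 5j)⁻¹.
-0.0976i - 0.122j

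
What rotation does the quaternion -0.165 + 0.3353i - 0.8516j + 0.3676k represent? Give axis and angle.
axis = (0.34, -0.8634, 0.3727), θ = 199°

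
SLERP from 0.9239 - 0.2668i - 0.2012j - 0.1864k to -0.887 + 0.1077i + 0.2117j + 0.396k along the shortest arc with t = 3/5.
0.9095 - 0.1729i - 0.2093j - 0.3147k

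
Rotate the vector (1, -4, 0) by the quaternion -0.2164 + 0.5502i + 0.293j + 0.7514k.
(-2.891, 2.936, 0.145)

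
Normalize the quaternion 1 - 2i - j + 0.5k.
0.4 - 0.8i - 0.4j + 0.2k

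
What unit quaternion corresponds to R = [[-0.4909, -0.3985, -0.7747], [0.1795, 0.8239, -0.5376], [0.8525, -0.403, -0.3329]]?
0.5 + 0.0673i - 0.8136j + 0.289k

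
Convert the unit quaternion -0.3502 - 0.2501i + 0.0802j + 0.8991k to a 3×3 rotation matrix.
[[-0.6296, 0.5896, -0.5059], [-0.6698, -0.7419, -0.031], [-0.3936, 0.3194, 0.862]]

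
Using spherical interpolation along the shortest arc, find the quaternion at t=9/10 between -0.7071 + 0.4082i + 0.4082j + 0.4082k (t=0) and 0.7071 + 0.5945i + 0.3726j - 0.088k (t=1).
-0.7873 - 0.5176i - 0.3025j + 0.144k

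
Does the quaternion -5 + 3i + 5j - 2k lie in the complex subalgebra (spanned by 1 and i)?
No. The quaternion -5 + 3i + 5j - 2k has j-coefficient y = 5 and k-coefficient z = -2, not both zero, so it does not lie in the complex subalgebra spanned by 1 and i.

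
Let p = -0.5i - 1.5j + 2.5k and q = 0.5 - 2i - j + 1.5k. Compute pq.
-6.25 - 5j - 1.25k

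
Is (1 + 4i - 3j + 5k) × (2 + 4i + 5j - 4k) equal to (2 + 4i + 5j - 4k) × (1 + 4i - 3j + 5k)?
No: pq = 21 - i + 35j + 38k ≠ 21 + 25i - 37j - 26k = qp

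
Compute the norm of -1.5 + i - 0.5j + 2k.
2.739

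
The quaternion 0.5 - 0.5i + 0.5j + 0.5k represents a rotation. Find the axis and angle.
axis = (-√3/3, √3/3, √3/3), θ = 2π/3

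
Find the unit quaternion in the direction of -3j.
-j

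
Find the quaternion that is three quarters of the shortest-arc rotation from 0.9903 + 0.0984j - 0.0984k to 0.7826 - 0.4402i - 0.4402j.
0.8831 - 0.3444i - 0.3175j - 0.0269k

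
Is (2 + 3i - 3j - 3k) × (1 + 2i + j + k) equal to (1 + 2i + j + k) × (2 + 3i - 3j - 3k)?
No: pq = 2 + 7i - 10j + 8k ≠ 2 + 7i + 8j - 10k = qp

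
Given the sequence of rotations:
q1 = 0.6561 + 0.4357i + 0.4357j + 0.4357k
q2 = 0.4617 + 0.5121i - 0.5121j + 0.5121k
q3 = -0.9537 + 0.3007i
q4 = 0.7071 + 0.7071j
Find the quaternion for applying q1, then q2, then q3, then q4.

q2 · q1 = 0.0798 + 0.0909i - 0.1348j + 0.9834k
q3 · q2 · q1 = -0.1034 - 0.0627i - 0.1671j - 0.9784k
q4 · q3 · q2 · q1 = 0.045 - 0.7362i - 0.1913j - 0.6475k
0.045 - 0.7362i - 0.1913j - 0.6475k


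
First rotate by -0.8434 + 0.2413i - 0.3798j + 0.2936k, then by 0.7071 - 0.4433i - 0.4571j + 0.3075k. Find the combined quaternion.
-0.7533 + 0.5271i + 0.3213j + 0.2269k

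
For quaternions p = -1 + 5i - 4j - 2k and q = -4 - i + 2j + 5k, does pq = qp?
No: pq = 27 - 35i - 9j + 9k ≠ 27 - 3i + 37j - 3k = qp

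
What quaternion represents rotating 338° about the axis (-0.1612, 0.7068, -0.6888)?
-0.9816 - 0.0308i + 0.1349j - 0.1314k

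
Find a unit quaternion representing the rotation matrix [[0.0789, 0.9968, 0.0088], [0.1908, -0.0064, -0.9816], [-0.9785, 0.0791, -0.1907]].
0.4695 + 0.5648i + 0.5257j - 0.4292k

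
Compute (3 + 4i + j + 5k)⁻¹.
0.0588 - 0.0784i - 0.0196j - 0.098k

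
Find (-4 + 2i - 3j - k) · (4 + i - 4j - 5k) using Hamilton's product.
-35 + 15i + 13j + 11k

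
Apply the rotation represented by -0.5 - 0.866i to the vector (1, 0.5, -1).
(1, 0.616, 0.933)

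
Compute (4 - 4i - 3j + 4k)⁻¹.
0.0702 + 0.0702i + 0.0526j - 0.0702k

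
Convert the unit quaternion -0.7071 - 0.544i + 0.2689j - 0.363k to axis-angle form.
axis = (-0.7693, 0.3803, -0.5134), θ = 3π/2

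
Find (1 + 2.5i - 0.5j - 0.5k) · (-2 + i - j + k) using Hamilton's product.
-4.5 - 5i - 3j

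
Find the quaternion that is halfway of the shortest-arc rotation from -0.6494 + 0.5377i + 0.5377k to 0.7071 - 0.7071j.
-0.7941 + 0.3148i + 0.4139j + 0.3148k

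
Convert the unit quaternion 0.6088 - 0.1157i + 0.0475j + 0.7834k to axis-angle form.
axis = (-0.1458, 0.0599, 0.9875), θ = 105°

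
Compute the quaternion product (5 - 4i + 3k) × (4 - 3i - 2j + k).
5 - 25i - 15j + 25k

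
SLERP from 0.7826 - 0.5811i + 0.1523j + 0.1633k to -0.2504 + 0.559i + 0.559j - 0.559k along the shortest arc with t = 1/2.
0.5911 - 0.6524i - 0.2327j + 0.4133k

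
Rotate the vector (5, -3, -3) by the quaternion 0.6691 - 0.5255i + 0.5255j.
(1.786, -6.214, -1.093)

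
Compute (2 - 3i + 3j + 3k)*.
2 + 3i - 3j - 3k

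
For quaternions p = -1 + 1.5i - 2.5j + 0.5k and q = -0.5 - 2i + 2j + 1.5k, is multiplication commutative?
No: pq = 7.75 - 3.5i - 4j - 3.75k ≠ 7.75 + 6i + 2.5j + 0.25k = qp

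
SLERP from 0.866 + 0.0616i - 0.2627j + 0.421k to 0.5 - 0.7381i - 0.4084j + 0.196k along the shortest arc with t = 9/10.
0.5652 - 0.6778i - 0.4097j + 0.2311k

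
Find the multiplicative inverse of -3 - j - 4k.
-0.1154 + 0.0385j + 0.1538k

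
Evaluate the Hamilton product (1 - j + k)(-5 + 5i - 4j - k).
-8 + 10i + 6j - k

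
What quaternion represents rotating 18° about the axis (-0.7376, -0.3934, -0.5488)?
0.9877 - 0.1154i - 0.0615j - 0.0859k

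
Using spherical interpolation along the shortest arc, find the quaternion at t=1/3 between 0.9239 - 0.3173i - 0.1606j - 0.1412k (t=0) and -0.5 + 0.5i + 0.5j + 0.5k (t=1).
0.8234 - 0.4003i - 0.2911j - 0.2775k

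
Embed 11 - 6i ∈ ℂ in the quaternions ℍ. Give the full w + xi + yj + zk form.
11 - 6i + 0j + 0k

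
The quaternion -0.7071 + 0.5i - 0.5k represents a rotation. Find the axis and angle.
axis = (√2/2, 0, -√2/2), θ = 3π/2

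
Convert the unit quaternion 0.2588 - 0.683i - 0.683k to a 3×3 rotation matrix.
[[0.067, 0.3535, 0.933], [-0.3535, -0.866, 0.3535], [0.933, -0.3535, 0.067]]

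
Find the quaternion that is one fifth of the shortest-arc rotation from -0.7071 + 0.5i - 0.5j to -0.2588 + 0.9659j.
-0.5609 + 0.4447i - 0.6983j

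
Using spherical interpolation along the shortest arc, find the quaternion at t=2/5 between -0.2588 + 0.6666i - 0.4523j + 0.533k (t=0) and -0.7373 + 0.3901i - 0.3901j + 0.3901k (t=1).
-0.4705 + 0.5787i - 0.4453j + 0.4955k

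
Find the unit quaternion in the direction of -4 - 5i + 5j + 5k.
-0.4193 - 0.5241i + 0.5241j + 0.5241k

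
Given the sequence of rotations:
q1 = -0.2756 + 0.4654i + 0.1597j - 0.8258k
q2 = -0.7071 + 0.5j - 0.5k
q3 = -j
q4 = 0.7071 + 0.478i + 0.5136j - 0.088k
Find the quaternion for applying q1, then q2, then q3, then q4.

q2 · q1 = -0.2979 - 0.6621i - 0.4834j + 0.489k
q3 · q2 · q1 = -0.4834 - 0.489i + 0.2979j - 0.6621k
q4 · q3 · q2 · q1 = -0.3193 - 0.8907i + 0.3219j - 0.0321k
-0.3193 - 0.8907i + 0.3219j - 0.0321k


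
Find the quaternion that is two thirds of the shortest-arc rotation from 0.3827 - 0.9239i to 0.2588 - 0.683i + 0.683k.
0.3211 - 0.8161i + 0.4806k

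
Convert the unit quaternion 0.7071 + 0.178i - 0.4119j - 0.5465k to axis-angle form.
axis = (0.2517, -0.5825, -0.7729), θ = π/2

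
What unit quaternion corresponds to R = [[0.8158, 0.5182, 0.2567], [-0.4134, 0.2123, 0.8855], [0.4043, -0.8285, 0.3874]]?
0.7771 - 0.5514i - 0.0475j - 0.2997k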